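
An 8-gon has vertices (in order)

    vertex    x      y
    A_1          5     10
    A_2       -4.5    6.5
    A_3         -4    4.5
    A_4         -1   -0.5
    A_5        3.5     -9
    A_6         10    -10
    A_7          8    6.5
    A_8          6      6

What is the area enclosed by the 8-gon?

Apply the surveyor's formula: 2A = Σ (x_i·y_{i+1} − x_{i+1}·y_i), indices taken mod 8.
Cross-terms: 77.5, 5.75, 6.5, 10.75, 55, 145, 9, 30  ⇒  Σ = 339.5
Area = |Σ|/2 = 169.75.

169.75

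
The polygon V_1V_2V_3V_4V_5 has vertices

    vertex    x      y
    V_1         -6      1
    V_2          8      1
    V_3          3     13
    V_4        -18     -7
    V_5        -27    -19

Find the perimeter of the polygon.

100

|V_1V_2| = √((14)² + (0)²) = √196 = 14
|V_2V_3| = √((-5)² + (12)²) = √169 = 13
|V_3V_4| = √((-21)² + (-20)²) = √841 = 29
|V_4V_5| = √((-9)² + (-12)²) = √225 = 15
|V_5V_1| = √((21)² + (20)²) = √841 = 29
Perimeter = 14 + 13 + 29 + 15 + 29 = 100.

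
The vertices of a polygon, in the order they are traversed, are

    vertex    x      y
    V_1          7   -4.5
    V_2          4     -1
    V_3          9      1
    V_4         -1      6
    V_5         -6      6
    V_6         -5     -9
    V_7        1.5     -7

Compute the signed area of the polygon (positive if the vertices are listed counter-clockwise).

141.875

V_1→V_2: (7)(-1) − (4)(-4.5) = 11
V_2→V_3: (4)(1) − (9)(-1) = 13
V_3→V_4: (9)(6) − (-1)(1) = 55
V_4→V_5: (-1)(6) − (-6)(6) = 30
V_5→V_6: (-6)(-9) − (-5)(6) = 84
V_6→V_7: (-5)(-7) − (1.5)(-9) = 48.5
V_7→V_1: (1.5)(-4.5) − (7)(-7) = 42.25
Σ = 283.75
Signed area = Σ/2 = 141.875 (positive ⇒ counter-clockwise traversal).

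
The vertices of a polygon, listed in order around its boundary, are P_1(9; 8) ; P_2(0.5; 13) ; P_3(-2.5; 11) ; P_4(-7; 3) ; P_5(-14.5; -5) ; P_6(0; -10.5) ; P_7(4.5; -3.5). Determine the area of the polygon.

Apply Gauss's area formula: 2A = Σ (x_i·y_{i+1} − x_{i+1}·y_i), indices taken mod 7.
Σ = (113) + (38) + (69.5) + (78.5) + (152.25) + (47.25) + (67.5) = 566
Area = |Σ|/2 = 283.

283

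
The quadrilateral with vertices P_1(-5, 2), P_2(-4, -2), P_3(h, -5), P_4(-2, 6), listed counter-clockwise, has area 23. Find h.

-1

Write out the shoelace sum; only the two edges meeting at P_3 involve h:
2·Area = [((-4)·(-5) − h·(-2)) + (h·6 − (-2)·(-5))] + 44
       = 8·h + 54 = 46
⇒ h = -1.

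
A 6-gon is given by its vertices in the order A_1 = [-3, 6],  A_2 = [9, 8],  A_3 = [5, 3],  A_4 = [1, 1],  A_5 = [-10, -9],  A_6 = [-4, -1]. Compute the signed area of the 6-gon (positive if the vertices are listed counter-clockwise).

-70.5

Apply the surveyor's formula: 2A = Σ (x_i·y_{i+1} − x_{i+1}·y_i), indices taken mod 6.
Σ = (-78) + (-13) + (2) + (1) + (-26) + (-27) = -141
Signed area = Σ/2 = -70.5 (negative ⇒ clockwise traversal).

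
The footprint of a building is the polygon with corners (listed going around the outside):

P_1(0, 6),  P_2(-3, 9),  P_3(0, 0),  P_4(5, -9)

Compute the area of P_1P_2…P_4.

Apply the surveyor's formula: 2A = Σ (x_i·y_{i+1} − x_{i+1}·y_i), indices taken mod 4.
Σ = (18) + (0) + (0) + (30) = 48
Area = |Σ|/2 = 24.

24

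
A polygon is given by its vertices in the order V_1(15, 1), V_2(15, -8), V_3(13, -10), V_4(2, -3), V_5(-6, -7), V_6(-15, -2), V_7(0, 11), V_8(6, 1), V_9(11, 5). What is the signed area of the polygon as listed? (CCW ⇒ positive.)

Σ = (-135) + (-46) + (-19) + (-32) + (-93) + (-165) + (-66) + (19) + (-64) = -601
Signed area = Σ/2 = -300.5 (negative ⇒ clockwise traversal).

-300.5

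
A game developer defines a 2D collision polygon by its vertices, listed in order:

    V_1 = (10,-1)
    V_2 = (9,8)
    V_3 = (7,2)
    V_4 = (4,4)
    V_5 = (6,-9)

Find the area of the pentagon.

Apply the shoelace (surveyor's) formula: 2A = Σ (x_i·y_{i+1} − x_{i+1}·y_i), indices taken mod 5.
Cross-terms: 89, -38, 20, -60, 84  ⇒  Σ = 95
Area = |Σ|/2 = 47.5.

47.5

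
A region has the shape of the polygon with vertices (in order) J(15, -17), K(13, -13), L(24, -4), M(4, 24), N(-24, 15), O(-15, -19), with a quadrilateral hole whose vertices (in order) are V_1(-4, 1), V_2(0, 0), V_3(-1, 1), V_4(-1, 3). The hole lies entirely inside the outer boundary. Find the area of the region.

1363

Outer boundary:
Apply the shoelace (surveyor's) formula: 2A = Σ (x_i·y_{i+1} − x_{i+1}·y_i), indices taken mod 6.
Σ = (26) + (260) + (592) + (636) + (681) + (540) = 2735
Area = |Σ|/2 = 1367.5.
Hole:
Apply the shoelace formula: 2A = Σ (x_i·y_{i+1} − x_{i+1}·y_i), indices taken mod 4.
V_1→V_2: (-4)(0) − (0)(1) = 0
V_2→V_3: (0)(1) − (-1)(0) = 0
V_3→V_4: (-1)(3) − (-1)(1) = -2
V_4→V_1: (-1)(1) − (-4)(3) = 11
Σ = 9
Area = |Σ|/2 = 4.5.
Net area = 1367.5 − 4.5 = 1363.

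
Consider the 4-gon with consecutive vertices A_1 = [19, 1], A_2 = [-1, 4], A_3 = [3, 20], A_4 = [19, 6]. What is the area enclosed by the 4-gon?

206

Apply Gauss's area formula: 2A = Σ (x_i·y_{i+1} − x_{i+1}·y_i), indices taken mod 4.
Σ = (77) + (-32) + (-362) + (-95) = -412
Area = |Σ|/2 = 206.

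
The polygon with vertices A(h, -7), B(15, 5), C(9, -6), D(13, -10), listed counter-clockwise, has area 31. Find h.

13

Write out the shoelace sum; only the two edges meeting at A involve h:
2·Area = [(13·(-7) − h·(-10)) + (h·5 − 15·(-7))] + -147
       = 15·h + -133 = 62
⇒ h = 13.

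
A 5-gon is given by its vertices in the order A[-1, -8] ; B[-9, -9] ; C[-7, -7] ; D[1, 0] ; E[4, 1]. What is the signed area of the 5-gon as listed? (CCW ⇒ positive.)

Apply the shoelace (surveyor's) formula: 2A = Σ (x_i·y_{i+1} − x_{i+1}·y_i), indices taken mod 5.
Σ = (-63) + (0) + (7) + (1) + (-31) = -86
Signed area = Σ/2 = -43 (negative ⇒ clockwise traversal).

-43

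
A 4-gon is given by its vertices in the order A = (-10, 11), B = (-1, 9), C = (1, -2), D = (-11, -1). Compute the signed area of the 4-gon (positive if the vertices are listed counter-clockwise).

Σ = (-79) + (-7) + (-23) + (-131) = -240
Signed area = Σ/2 = -120 (negative ⇒ clockwise traversal).

-120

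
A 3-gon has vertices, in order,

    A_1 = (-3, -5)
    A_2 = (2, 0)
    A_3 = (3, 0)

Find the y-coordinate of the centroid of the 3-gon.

-5/3

Apply the surveyor's formula. First the cross-terms c_i = x_i·y_{i+1} − x_{i+1}·y_i:
  10, 0, -15  ⇒  2A = -5, A = -2.5.
Then Σ (y_i + y_{i+1})·c_i = 25, so ȳ = 25 / (6·(-2.5)) = -5/3.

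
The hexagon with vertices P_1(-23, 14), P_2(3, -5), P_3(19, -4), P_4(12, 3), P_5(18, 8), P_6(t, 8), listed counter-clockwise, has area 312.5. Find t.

-1

Write out the shoelace sum; only the two edges meeting at P_6 involve t:
2·Area = [(18·8 − t·8) + (t·14 − (-23)·8)] + 303
       = 6·t + 631 = 625
⇒ t = -1.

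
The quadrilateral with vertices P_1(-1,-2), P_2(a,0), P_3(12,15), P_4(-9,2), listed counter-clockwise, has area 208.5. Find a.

14

The doubled signed area Σ (x_i y_{i+1} − x_{i+1} y_i) is linear in a.
With a=0 it equals 179; the coefficient of a is 17 (from the two edges through P_2).
So 17·a + 179 = 2·208.5 = 417 ⇒ a = 14.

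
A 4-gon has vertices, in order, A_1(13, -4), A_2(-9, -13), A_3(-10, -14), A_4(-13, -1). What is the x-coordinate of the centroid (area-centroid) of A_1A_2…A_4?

Apply Gauss's area formula. First the cross-terms c_i = x_i·y_{i+1} − x_{i+1}·y_i:
  -205, -4, -172, 65  ⇒  2A = -316, A = -158.
Then Σ (x_i + x_{i+1})·c_i = 3212, so x̄ = 3212 / (6·(-158)) = -803/237.

-803/237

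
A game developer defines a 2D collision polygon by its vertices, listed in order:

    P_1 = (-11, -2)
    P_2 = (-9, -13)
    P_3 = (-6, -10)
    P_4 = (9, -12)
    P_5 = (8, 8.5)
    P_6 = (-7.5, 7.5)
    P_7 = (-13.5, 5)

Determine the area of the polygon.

Σ = (125) + (12) + (162) + (172.5) + (123.75) + (63.75) + (82) = 741
Area = |Σ|/2 = 370.5.

370.5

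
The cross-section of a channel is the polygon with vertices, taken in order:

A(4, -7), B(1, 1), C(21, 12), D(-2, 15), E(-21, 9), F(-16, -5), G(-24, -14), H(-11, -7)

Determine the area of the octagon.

555

Apply the shoelace (surveyor's) formula: 2A = Σ (x_i·y_{i+1} − x_{i+1}·y_i), indices taken mod 8.
Σ = (11) + (-9) + (339) + (297) + (249) + (104) + (14) + (105) = 1110
Area = |Σ|/2 = 555.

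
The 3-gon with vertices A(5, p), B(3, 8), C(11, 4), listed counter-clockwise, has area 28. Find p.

Write out the shoelace sum; only the two edges meeting at A involve p:
2·Area = [(11·p − 5·4) + (5·8 − 3·p)] + -76
       = 8·p + -56 = 56
⇒ p = 14.

14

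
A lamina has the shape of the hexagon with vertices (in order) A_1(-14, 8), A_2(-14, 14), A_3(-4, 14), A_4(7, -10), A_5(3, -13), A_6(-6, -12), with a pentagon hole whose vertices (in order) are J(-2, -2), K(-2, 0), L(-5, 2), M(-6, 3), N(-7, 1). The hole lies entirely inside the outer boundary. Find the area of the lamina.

326.5

Outer boundary:
Apply Gauss's area formula: 2A = Σ (x_i·y_{i+1} − x_{i+1}·y_i), indices taken mod 6.
Cross-terms: -84, -140, -58, -61, -114, -216  ⇒  Σ = -673
Area = |Σ|/2 = 336.5.
Hole:
Apply the shoelace formula: 2A = Σ (x_i·y_{i+1} − x_{i+1}·y_i), indices taken mod 5.
Σ = (-4) + (-4) + (-3) + (15) + (16) = 20
Area = |Σ|/2 = 10.
Net area = 336.5 − 10 = 326.5.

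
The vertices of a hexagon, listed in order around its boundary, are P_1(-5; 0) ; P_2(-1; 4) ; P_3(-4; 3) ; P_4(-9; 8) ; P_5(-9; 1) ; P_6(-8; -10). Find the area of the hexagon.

49.5

Apply the shoelace formula: 2A = Σ (x_i·y_{i+1} − x_{i+1}·y_i), indices taken mod 6.
Σ = (-20) + (13) + (-5) + (63) + (98) + (-50) = 99
Area = |Σ|/2 = 49.5.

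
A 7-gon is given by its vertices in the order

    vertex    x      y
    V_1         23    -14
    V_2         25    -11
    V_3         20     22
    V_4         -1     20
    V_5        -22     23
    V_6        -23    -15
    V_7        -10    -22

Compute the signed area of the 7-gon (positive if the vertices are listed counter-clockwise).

Apply Gauss's area formula: 2A = Σ (x_i·y_{i+1} − x_{i+1}·y_i), indices taken mod 7.
Σ = (97) + (770) + (422) + (417) + (859) + (356) + (646) = 3567
Signed area = Σ/2 = 1783.5 (positive ⇒ counter-clockwise traversal).

1783.5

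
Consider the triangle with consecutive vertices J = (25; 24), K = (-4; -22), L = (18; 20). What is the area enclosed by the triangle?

103

Apply Gauss's area formula: 2A = Σ (x_i·y_{i+1} − x_{i+1}·y_i), indices taken mod 3.
Σ = (-454) + (316) + (-68) = -206
Area = |Σ|/2 = 103.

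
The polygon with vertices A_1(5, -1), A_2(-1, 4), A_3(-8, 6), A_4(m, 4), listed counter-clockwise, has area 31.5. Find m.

-10

Write out the shoelace sum; only the two edges meeting at A_4 involve m:
2·Area = [((-8)·4 − m·6) + (m·(-1) − 5·4)] + 45
       = -7·m + -7 = 63
⇒ m = -10.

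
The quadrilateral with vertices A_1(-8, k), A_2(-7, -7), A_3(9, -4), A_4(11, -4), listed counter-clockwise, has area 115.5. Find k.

6

Write out the shoelace sum; only the two edges meeting at A_1 involve k:
2·Area = [(11·k − (-8)·(-4)) + ((-8)·(-7) − (-7)·k)] + 99
       = 18·k + 123 = 231
⇒ k = 6.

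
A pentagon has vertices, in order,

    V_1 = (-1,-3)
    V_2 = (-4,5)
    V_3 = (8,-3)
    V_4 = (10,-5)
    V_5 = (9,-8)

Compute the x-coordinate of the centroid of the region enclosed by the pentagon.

Apply the shoelace formula. First the cross-terms c_i = x_i·y_{i+1} − x_{i+1}·y_i:
  -17, -28, -10, -35, -35  ⇒  2A = -125, A = -62.5.
Then Σ (x_i + x_{i+1})·c_i = -1152, so x̄ = -1152 / (6·(-62.5)) = 3.072.

3.072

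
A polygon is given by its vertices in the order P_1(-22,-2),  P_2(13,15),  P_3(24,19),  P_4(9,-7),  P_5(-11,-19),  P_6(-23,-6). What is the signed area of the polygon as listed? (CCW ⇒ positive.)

-730.5

Σ = (-304) + (-113) + (-339) + (-248) + (-371) + (-86) = -1461
Signed area = Σ/2 = -730.5 (negative ⇒ clockwise traversal).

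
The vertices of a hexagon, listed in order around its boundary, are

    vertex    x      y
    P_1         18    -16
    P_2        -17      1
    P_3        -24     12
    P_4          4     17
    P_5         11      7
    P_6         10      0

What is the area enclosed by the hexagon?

639.5

Apply the shoelace formula: 2A = Σ (x_i·y_{i+1} − x_{i+1}·y_i), indices taken mod 6.
P_1→P_2: (18)(1) − (-17)(-16) = -254
P_2→P_3: (-17)(12) − (-24)(1) = -180
P_3→P_4: (-24)(17) − (4)(12) = -456
P_4→P_5: (4)(7) − (11)(17) = -159
P_5→P_6: (11)(0) − (10)(7) = -70
P_6→P_1: (10)(-16) − (18)(0) = -160
Σ = -1279
Area = |Σ|/2 = 639.5.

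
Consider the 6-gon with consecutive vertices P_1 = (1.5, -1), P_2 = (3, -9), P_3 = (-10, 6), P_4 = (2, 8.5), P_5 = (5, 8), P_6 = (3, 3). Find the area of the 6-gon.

111.25

Apply the surveyor's formula: 2A = Σ (x_i·y_{i+1} − x_{i+1}·y_i), indices taken mod 6.
Σ = (-10.5) + (-72) + (-97) + (-26.5) + (-9) + (-7.5) = -222.5
Area = |Σ|/2 = 111.25.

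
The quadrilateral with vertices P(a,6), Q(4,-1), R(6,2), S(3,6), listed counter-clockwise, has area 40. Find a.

-6

Write out the shoelace sum; only the two edges meeting at P involve a:
2·Area = [(3·6 − a·6) + (a·(-1) − 4·6)] + 44
       = -7·a + 38 = 80
⇒ a = -6.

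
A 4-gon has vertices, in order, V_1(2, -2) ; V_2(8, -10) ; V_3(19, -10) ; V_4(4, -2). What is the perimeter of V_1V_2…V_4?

40

|V_1V_2| = √((6)² + (-8)²) = √100 = 10
|V_2V_3| = √((11)² + (0)²) = √121 = 11
|V_3V_4| = √((-15)² + (8)²) = √289 = 17
|V_4V_1| = √((-2)² + (0)²) = √4 = 2
Perimeter = 10 + 11 + 17 + 2 = 40.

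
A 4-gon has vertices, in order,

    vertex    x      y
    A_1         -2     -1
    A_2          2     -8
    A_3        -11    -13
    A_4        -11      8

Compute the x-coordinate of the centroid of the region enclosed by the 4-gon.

-1919/300

Apply the shoelace formula. First the cross-terms c_i = x_i·y_{i+1} − x_{i+1}·y_i:
  18, -114, -231, 27  ⇒  2A = -300, A = -150.
Then Σ (x_i + x_{i+1})·c_i = 5757, so x̄ = 5757 / (6·(-150)) = -1919/300.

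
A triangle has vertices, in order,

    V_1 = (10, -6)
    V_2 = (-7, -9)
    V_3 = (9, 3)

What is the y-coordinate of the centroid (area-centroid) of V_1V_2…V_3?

-4

Apply Gauss's area formula. First the cross-terms c_i = x_i·y_{i+1} − x_{i+1}·y_i:
  -132, 60, -84  ⇒  2A = -156, A = -78.
Then Σ (y_i + y_{i+1})·c_i = 1872, so ȳ = 1872 / (6·(-78)) = -4.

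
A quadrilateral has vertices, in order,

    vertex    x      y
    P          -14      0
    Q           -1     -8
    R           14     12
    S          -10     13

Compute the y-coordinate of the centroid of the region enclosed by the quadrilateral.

Apply the surveyor's formula. First the cross-terms c_i = x_i·y_{i+1} − x_{i+1}·y_i:
  112, 100, 302, 182  ⇒  2A = 696, A = 348.
Then Σ (y_i + y_{i+1})·c_i = 9420, so ȳ = 9420 / (6·348) = 785/174.

785/174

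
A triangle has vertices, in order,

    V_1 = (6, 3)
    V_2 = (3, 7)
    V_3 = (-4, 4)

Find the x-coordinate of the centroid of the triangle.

5/3

Apply the shoelace formula. First the cross-terms c_i = x_i·y_{i+1} − x_{i+1}·y_i:
  33, 40, -36  ⇒  2A = 37, A = 18.5.
Then Σ (x_i + x_{i+1})·c_i = 185, so x̄ = 185 / (6·18.5) = 5/3.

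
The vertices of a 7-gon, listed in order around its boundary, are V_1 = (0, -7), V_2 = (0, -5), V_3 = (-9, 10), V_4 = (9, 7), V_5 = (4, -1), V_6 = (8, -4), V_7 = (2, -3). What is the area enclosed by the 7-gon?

136.5

Apply the surveyor's formula: 2A = Σ (x_i·y_{i+1} − x_{i+1}·y_i), indices taken mod 7.
Cross-terms: 0, -45, -153, -37, -8, -16, -14  ⇒  Σ = -273
Area = |Σ|/2 = 136.5.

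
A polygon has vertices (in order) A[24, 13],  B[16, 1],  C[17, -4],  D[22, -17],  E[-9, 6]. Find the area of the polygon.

374

Σ = (-184) + (-81) + (-201) + (-21) + (-261) = -748
Area = |Σ|/2 = 374.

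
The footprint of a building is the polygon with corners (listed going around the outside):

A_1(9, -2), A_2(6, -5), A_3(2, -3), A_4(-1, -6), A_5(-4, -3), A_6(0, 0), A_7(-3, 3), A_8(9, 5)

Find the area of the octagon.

91

Apply the shoelace formula: 2A = Σ (x_i·y_{i+1} − x_{i+1}·y_i), indices taken mod 8.
Σ = (-33) + (-8) + (-15) + (-21) + (0) + (0) + (-42) + (-63) = -182
Area = |Σ|/2 = 91.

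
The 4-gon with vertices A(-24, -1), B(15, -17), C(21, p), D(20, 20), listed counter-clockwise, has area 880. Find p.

-20

The doubled signed area Σ (x_i y_{i+1} − x_{i+1} y_i) is linear in p.
With p=0 it equals 1660; the coefficient of p is -5 (from the two edges through C).
So -5·p + 1660 = 2·880 = 1760 ⇒ p = -20.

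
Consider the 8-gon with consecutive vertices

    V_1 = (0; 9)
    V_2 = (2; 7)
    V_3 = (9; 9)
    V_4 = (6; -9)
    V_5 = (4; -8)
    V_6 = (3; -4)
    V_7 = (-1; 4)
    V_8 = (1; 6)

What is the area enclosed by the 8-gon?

Σ = (-18) + (-45) + (-135) + (-12) + (8) + (8) + (-10) + (9) = -195
Area = |Σ|/2 = 97.5.

97.5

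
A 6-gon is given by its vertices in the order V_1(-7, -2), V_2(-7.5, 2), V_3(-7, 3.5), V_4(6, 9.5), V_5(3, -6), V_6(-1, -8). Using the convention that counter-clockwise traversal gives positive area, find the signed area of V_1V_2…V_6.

-138.625

Apply the surveyor's formula: 2A = Σ (x_i·y_{i+1} − x_{i+1}·y_i), indices taken mod 6.
Σ = (-29) + (-12.25) + (-87.5) + (-64.5) + (-30) + (-54) = -277.25
Signed area = Σ/2 = -138.625 (negative ⇒ clockwise traversal).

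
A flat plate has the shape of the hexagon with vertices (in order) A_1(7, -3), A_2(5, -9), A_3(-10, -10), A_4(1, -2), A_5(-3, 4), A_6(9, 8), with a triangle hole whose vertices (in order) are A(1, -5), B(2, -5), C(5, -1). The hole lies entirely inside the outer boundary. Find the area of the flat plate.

Outer boundary:
Apply Gauss's area formula: 2A = Σ (x_i·y_{i+1} − x_{i+1}·y_i), indices taken mod 6.
A_1→A_2: (7)(-9) − (5)(-3) = -48
A_2→A_3: (5)(-10) − (-10)(-9) = -140
A_3→A_4: (-10)(-2) − (1)(-10) = 30
A_4→A_5: (1)(4) − (-3)(-2) = -2
A_5→A_6: (-3)(8) − (9)(4) = -60
A_6→A_1: (9)(-3) − (7)(8) = -83
Σ = -303
Area = |Σ|/2 = 151.5.
Hole:
Apply the shoelace formula: 2A = Σ (x_i·y_{i+1} − x_{i+1}·y_i), indices taken mod 3.
Σ = (5) + (23) + (-24) = 4
Area = |Σ|/2 = 2.
Net area = 151.5 − 2 = 149.5.

149.5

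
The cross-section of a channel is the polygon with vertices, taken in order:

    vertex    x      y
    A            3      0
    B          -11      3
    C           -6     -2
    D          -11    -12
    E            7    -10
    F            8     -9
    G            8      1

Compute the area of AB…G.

193.5

Apply the shoelace (surveyor's) formula: 2A = Σ (x_i·y_{i+1} − x_{i+1}·y_i), indices taken mod 7.
A→B: (3)(3) − (-11)(0) = 9
B→C: (-11)(-2) − (-6)(3) = 40
C→D: (-6)(-12) − (-11)(-2) = 50
D→E: (-11)(-10) − (7)(-12) = 194
E→F: (7)(-9) − (8)(-10) = 17
F→G: (8)(1) − (8)(-9) = 80
G→A: (8)(0) − (3)(1) = -3
Σ = 387
Area = |Σ|/2 = 193.5.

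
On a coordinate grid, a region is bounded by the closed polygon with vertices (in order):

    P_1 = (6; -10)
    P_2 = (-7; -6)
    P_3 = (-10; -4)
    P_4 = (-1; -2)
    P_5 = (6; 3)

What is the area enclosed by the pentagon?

95.5

Apply the surveyor's formula: 2A = Σ (x_i·y_{i+1} − x_{i+1}·y_i), indices taken mod 5.
Σ = (-106) + (-32) + (16) + (9) + (-78) = -191
Area = |Σ|/2 = 95.5.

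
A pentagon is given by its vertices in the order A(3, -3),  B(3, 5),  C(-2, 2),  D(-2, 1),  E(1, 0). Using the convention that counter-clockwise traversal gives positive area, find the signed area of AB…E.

Apply the shoelace formula: 2A = Σ (x_i·y_{i+1} − x_{i+1}·y_i), indices taken mod 5.
Σ = (24) + (16) + (2) + (-1) + (-3) = 38
Signed area = Σ/2 = 19 (positive ⇒ counter-clockwise traversal).

19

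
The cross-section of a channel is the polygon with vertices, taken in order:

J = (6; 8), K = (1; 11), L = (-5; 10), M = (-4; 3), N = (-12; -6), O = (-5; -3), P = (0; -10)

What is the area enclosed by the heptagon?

Apply the shoelace formula: 2A = Σ (x_i·y_{i+1} − x_{i+1}·y_i), indices taken mod 7.
J→K: (6)(11) − (1)(8) = 58
K→L: (1)(10) − (-5)(11) = 65
L→M: (-5)(3) − (-4)(10) = 25
M→N: (-4)(-6) − (-12)(3) = 60
N→O: (-12)(-3) − (-5)(-6) = 6
O→P: (-5)(-10) − (0)(-3) = 50
P→J: (0)(8) − (6)(-10) = 60
Σ = 324
Area = |Σ|/2 = 162.

162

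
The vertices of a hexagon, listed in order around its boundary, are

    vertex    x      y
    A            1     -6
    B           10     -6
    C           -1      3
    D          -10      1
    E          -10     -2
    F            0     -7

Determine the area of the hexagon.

A→B: (1)(-6) − (10)(-6) = 54
B→C: (10)(3) − (-1)(-6) = 24
C→D: (-1)(1) − (-10)(3) = 29
D→E: (-10)(-2) − (-10)(1) = 30
E→F: (-10)(-7) − (0)(-2) = 70
F→A: (0)(-6) − (1)(-7) = 7
Σ = 214
Area = |Σ|/2 = 107.

107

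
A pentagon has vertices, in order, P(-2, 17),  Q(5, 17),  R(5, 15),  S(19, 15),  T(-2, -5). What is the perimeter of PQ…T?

|PQ| = √((7)² + (0)²) = √49 = 7
|QR| = √((0)² + (-2)²) = √4 = 2
|RS| = √((14)² + (0)²) = √196 = 14
|ST| = √((-21)² + (-20)²) = √841 = 29
|TP| = √((0)² + (22)²) = √484 = 22
Perimeter = 7 + 2 + 14 + 29 + 22 = 74.

74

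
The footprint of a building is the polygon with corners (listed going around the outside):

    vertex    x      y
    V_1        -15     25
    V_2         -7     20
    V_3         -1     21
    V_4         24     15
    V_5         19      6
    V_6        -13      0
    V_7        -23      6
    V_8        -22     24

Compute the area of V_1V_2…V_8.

Apply the shoelace formula: 2A = Σ (x_i·y_{i+1} − x_{i+1}·y_i), indices taken mod 8.
Cross-terms: -125, -127, -519, -141, 78, -78, -420, -190  ⇒  Σ = -1522
Area = |Σ|/2 = 761.

761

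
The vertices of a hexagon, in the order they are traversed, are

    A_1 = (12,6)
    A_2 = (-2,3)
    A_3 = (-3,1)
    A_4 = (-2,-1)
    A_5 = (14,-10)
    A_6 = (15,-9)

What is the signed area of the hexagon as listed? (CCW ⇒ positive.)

158

Σ = (48) + (7) + (5) + (34) + (24) + (198) = 316
Signed area = Σ/2 = 158 (positive ⇒ counter-clockwise traversal).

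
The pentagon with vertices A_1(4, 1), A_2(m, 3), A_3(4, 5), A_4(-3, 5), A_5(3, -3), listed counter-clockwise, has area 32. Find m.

Write out the shoelace sum; only the two edges meeting at A_2 involve m:
2·Area = [(4·3 − m·1) + (m·5 − 4·3)] + 44
       = 4·m + 44 = 64
⇒ m = 5.

5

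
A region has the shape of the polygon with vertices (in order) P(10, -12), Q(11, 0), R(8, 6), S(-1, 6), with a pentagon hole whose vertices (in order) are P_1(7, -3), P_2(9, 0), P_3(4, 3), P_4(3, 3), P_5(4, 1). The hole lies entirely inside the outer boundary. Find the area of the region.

87.5

Outer boundary:
Apply the shoelace (surveyor's) formula: 2A = Σ (x_i·y_{i+1} − x_{i+1}·y_i), indices taken mod 4.
P→Q: (10)(0) − (11)(-12) = 132
Q→R: (11)(6) − (8)(0) = 66
R→S: (8)(6) − (-1)(6) = 54
S→P: (-1)(-12) − (10)(6) = -48
Σ = 204
Area = |Σ|/2 = 102.
Hole:
Apply the surveyor's formula: 2A = Σ (x_i·y_{i+1} − x_{i+1}·y_i), indices taken mod 5.
Σ = (27) + (27) + (3) + (-9) + (-19) = 29
Area = |Σ|/2 = 14.5.
Net area = 102 − 14.5 = 87.5.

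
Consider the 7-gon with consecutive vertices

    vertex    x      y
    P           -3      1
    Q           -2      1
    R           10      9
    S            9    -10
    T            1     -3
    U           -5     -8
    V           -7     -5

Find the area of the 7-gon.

Apply the shoelace formula: 2A = Σ (x_i·y_{i+1} − x_{i+1}·y_i), indices taken mod 7.
P→Q: (-3)(1) − (-2)(1) = -1
Q→R: (-2)(9) − (10)(1) = -28
R→S: (10)(-10) − (9)(9) = -181
S→T: (9)(-3) − (1)(-10) = -17
T→U: (1)(-8) − (-5)(-3) = -23
U→V: (-5)(-5) − (-7)(-8) = -31
V→P: (-7)(1) − (-3)(-5) = -22
Σ = -303
Area = |Σ|/2 = 151.5.

151.5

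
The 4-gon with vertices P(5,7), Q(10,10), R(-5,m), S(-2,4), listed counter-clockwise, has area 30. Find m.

Write out the shoelace sum; only the two edges meeting at R involve m:
2·Area = [(10·m − (-5)·10) + ((-5)·4 − (-2)·m)] + -54
       = 12·m + -24 = 60
⇒ m = 7.

7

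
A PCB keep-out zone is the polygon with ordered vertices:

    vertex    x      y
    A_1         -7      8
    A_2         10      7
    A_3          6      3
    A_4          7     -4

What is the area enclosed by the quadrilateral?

79

Apply Gauss's area formula: 2A = Σ (x_i·y_{i+1} − x_{i+1}·y_i), indices taken mod 4.
Cross-terms: -129, -12, -45, 28  ⇒  Σ = -158
Area = |Σ|/2 = 79.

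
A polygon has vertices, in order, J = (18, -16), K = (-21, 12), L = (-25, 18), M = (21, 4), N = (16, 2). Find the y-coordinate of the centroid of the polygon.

Apply the surveyor's formula. First the cross-terms c_i = x_i·y_{i+1} − x_{i+1}·y_i:
  -120, -78, -478, -22, -292  ⇒  2A = -990, A = -495.
Then Σ (y_i + y_{i+1})·c_i = -8420, so ȳ = -8420 / (6·(-495)) = 842/297.

842/297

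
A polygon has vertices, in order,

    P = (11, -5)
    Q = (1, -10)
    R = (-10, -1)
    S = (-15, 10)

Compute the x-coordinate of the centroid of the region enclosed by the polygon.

Apply the shoelace (surveyor's) formula. First the cross-terms c_i = x_i·y_{i+1} − x_{i+1}·y_i:
  -105, -101, -115, -35  ⇒  2A = -356, A = -178.
Then Σ (x_i + x_{i+1})·c_i = 2664, so x̄ = 2664 / (6·(-178)) = -222/89.

-222/89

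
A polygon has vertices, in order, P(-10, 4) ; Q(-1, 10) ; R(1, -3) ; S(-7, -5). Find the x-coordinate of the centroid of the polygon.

-94/23

Apply Gauss's area formula. First the cross-terms c_i = x_i·y_{i+1} − x_{i+1}·y_i:
  -96, -7, -26, -78  ⇒  2A = -207, A = -103.5.
Then Σ (x_i + x_{i+1})·c_i = 2538, so x̄ = 2538 / (6·(-103.5)) = -94/23.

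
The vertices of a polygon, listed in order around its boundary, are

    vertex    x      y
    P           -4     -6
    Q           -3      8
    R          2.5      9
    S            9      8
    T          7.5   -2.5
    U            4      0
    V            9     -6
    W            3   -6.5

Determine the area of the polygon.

169.5

Σ = (-50) + (-47) + (-61) + (-82.5) + (10) + (-24) + (-40.5) + (-44) = -339
Area = |Σ|/2 = 169.5.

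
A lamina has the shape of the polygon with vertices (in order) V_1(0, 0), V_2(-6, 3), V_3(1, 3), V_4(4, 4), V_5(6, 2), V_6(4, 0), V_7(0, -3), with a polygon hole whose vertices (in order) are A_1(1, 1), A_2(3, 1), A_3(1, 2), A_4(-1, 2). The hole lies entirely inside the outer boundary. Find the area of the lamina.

30.5

Outer boundary:
Cross-terms: 0, -21, -8, -16, -8, -12, 0  ⇒  Σ = -65
Area = |Σ|/2 = 32.5.
Hole:
Apply the shoelace formula: 2A = Σ (x_i·y_{i+1} − x_{i+1}·y_i), indices taken mod 4.
Cross-terms: -2, 5, 4, -3  ⇒  Σ = 4
Area = |Σ|/2 = 2.
Net area = 32.5 − 2 = 30.5.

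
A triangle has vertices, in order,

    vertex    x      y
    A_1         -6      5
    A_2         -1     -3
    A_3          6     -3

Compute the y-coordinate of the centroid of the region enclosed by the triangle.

Apply the shoelace (surveyor's) formula. First the cross-terms c_i = x_i·y_{i+1} − x_{i+1}·y_i:
  23, 21, 12  ⇒  2A = 56, A = 28.
Then Σ (y_i + y_{i+1})·c_i = -56, so ȳ = -56 / (6·28) = -1/3.

-1/3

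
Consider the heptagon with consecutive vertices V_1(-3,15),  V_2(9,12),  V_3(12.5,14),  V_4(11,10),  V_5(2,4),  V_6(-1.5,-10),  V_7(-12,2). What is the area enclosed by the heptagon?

Apply the surveyor's formula: 2A = Σ (x_i·y_{i+1} − x_{i+1}·y_i), indices taken mod 7.
V_1→V_2: (-3)(12) − (9)(15) = -171
V_2→V_3: (9)(14) − (12.5)(12) = -24
V_3→V_4: (12.5)(10) − (11)(14) = -29
V_4→V_5: (11)(4) − (2)(10) = 24
V_5→V_6: (2)(-10) − (-1.5)(4) = -14
V_6→V_7: (-1.5)(2) − (-12)(-10) = -123
V_7→V_1: (-12)(15) − (-3)(2) = -174
Σ = -511
Area = |Σ|/2 = 255.5.

255.5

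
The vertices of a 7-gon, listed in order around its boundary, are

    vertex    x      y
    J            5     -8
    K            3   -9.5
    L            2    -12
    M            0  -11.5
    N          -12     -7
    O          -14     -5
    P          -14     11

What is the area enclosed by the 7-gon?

203.25

Apply the shoelace formula: 2A = Σ (x_i·y_{i+1} − x_{i+1}·y_i), indices taken mod 7.
Cross-terms: -23.5, -17, -23, -138, -38, -224, 57  ⇒  Σ = -406.5
Area = |Σ|/2 = 203.25.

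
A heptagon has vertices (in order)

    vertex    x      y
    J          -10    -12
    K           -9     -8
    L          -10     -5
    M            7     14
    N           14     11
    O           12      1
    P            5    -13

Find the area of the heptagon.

Apply Gauss's area formula: 2A = Σ (x_i·y_{i+1} − x_{i+1}·y_i), indices taken mod 7.
Σ = (-28) + (-35) + (-105) + (-119) + (-118) + (-161) + (-190) = -756
Area = |Σ|/2 = 378.

378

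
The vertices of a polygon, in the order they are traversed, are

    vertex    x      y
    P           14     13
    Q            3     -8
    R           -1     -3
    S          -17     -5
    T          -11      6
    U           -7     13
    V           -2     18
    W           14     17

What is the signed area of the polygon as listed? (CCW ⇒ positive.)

-457

Apply the surveyor's formula: 2A = Σ (x_i·y_{i+1} − x_{i+1}·y_i), indices taken mod 8.
Σ = (-151) + (-17) + (-46) + (-157) + (-101) + (-100) + (-286) + (-56) = -914
Signed area = Σ/2 = -457 (negative ⇒ clockwise traversal).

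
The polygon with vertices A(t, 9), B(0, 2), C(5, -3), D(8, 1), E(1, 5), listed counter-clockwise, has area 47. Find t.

Write out the shoelace sum; only the two edges meeting at A involve t:
2·Area = [(1·9 − t·5) + (t·2 − 0·9)] + 58
       = -3·t + 67 = 94
⇒ t = -9.

-9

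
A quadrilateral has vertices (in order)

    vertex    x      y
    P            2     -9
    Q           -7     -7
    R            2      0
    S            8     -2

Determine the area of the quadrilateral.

67.5

P→Q: (2)(-7) − (-7)(-9) = -77
Q→R: (-7)(0) − (2)(-7) = 14
R→S: (2)(-2) − (8)(0) = -4
S→P: (8)(-9) − (2)(-2) = -68
Σ = -135
Area = |Σ|/2 = 67.5.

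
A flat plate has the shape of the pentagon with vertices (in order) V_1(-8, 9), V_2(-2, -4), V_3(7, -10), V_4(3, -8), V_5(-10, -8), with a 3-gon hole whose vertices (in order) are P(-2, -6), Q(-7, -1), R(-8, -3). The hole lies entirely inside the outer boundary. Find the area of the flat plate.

85.5

Outer boundary:
Apply Gauss's area formula: 2A = Σ (x_i·y_{i+1} − x_{i+1}·y_i), indices taken mod 5.
Cross-terms: 50, 48, -26, -104, -154  ⇒  Σ = -186
Area = |Σ|/2 = 93.
Hole:
Apply the shoelace formula: 2A = Σ (x_i·y_{i+1} − x_{i+1}·y_i), indices taken mod 3.
Cross-terms: -40, 13, 42  ⇒  Σ = 15
Area = |Σ|/2 = 7.5.
Net area = 93 − 7.5 = 85.5.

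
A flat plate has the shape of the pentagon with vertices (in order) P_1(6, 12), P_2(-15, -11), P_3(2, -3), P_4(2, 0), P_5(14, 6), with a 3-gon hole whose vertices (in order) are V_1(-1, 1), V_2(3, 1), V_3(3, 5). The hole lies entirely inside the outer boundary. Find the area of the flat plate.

157.5

Outer boundary:
Apply the surveyor's formula: 2A = Σ (x_i·y_{i+1} − x_{i+1}·y_i), indices taken mod 5.
P_1→P_2: (6)(-11) − (-15)(12) = 114
P_2→P_3: (-15)(-3) − (2)(-11) = 67
P_3→P_4: (2)(0) − (2)(-3) = 6
P_4→P_5: (2)(6) − (14)(0) = 12
P_5→P_1: (14)(12) − (6)(6) = 132
Σ = 331
Area = |Σ|/2 = 165.5.
Hole:
Apply Gauss's area formula: 2A = Σ (x_i·y_{i+1} − x_{i+1}·y_i), indices taken mod 3.
Cross-terms: -4, 12, 8  ⇒  Σ = 16
Area = |Σ|/2 = 8.
Net area = 165.5 − 8 = 157.5.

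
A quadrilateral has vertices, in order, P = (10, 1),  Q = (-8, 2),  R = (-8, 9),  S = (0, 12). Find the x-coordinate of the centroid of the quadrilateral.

-130/183

Apply the shoelace (surveyor's) formula. First the cross-terms c_i = x_i·y_{i+1} − x_{i+1}·y_i:
  28, -56, -96, -120  ⇒  2A = -244, A = -122.
Then Σ (x_i + x_{i+1})·c_i = 520, so x̄ = 520 / (6·(-122)) = -130/183.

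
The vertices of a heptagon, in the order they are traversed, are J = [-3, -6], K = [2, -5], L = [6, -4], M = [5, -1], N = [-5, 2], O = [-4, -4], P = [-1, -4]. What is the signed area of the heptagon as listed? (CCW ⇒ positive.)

51

Cross-terms: 27, 22, 14, 5, 28, 12, -6  ⇒  Σ = 102
Signed area = Σ/2 = 51 (positive ⇒ counter-clockwise traversal).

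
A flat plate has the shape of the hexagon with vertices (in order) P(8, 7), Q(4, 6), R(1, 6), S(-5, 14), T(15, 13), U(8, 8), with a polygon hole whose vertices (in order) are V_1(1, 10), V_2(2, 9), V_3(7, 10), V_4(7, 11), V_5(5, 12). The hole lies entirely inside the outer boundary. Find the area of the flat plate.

82.5

Outer boundary:
Σ = (20) + (18) + (44) + (-275) + (16) + (-8) = -185
Area = |Σ|/2 = 92.5.
Hole:
Σ = (-11) + (-43) + (7) + (29) + (38) = 20
Area = |Σ|/2 = 10.
Net area = 92.5 − 10 = 82.5.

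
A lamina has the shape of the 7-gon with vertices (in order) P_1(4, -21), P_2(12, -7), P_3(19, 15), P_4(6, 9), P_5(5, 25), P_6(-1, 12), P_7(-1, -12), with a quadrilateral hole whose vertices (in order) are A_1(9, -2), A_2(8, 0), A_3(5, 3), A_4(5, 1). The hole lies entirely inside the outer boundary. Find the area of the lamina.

445

Outer boundary:
Apply the shoelace formula: 2A = Σ (x_i·y_{i+1} − x_{i+1}·y_i), indices taken mod 7.
Cross-terms: 224, 313, 81, 105, 85, 24, 69  ⇒  Σ = 901
Area = |Σ|/2 = 450.5.
Hole:
Σ = (16) + (24) + (-10) + (-19) = 11
Area = |Σ|/2 = 5.5.
Net area = 450.5 − 5.5 = 445.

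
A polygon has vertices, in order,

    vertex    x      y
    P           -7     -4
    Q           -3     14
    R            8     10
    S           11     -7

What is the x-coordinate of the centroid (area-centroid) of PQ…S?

448/219

Apply the surveyor's formula. First the cross-terms c_i = x_i·y_{i+1} − x_{i+1}·y_i:
  -110, -142, -166, -93  ⇒  2A = -511, A = -255.5.
Then Σ (x_i + x_{i+1})·c_i = -3136, so x̄ = -3136 / (6·(-255.5)) = 448/219.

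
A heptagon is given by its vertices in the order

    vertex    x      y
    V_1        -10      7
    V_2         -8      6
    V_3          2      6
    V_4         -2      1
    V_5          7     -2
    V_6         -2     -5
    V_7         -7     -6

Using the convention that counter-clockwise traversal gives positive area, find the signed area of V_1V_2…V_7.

Apply Gauss's area formula: 2A = Σ (x_i·y_{i+1} − x_{i+1}·y_i), indices taken mod 7.
Cross-terms: -4, -60, 14, -3, -39, -23, -109  ⇒  Σ = -224
Signed area = Σ/2 = -112 (negative ⇒ clockwise traversal).

-112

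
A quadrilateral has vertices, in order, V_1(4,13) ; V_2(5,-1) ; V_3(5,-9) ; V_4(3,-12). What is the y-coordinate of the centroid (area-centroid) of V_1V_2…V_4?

Apply the shoelace (surveyor's) formula. First the cross-terms c_i = x_i·y_{i+1} − x_{i+1}·y_i:
  -69, -40, -33, 87  ⇒  2A = -55, A = -27.5.
Then Σ (y_i + y_{i+1})·c_i = 352, so ȳ = 352 / (6·(-27.5)) = -32/15.

-32/15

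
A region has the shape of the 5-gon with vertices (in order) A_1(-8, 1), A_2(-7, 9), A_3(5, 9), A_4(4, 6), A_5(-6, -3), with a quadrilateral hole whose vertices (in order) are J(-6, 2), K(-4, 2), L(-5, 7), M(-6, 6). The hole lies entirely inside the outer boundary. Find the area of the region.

85.5

Outer boundary:
Σ = (-65) + (-108) + (-6) + (24) + (-30) = -185
Area = |Σ|/2 = 92.5.
Hole:
Σ = (-4) + (-18) + (12) + (24) = 14
Area = |Σ|/2 = 7.
Net area = 92.5 − 7 = 85.5.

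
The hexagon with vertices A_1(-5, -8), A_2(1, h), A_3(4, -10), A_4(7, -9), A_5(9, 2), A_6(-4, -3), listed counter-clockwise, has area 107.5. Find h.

Write out the shoelace sum; only the two edges meeting at A_2 involve h:
2·Area = [((-5)·h − 1·(-8)) + (1·(-10) − 4·h)] + 127
       = -9·h + 125 = 215
⇒ h = -10.

-10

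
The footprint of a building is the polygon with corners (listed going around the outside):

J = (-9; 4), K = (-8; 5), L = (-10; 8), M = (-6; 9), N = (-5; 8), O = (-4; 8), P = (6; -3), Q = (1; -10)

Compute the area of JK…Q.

Cross-terms: -13, -14, -42, -3, -8, -36, -57, -86  ⇒  Σ = -259
Area = |Σ|/2 = 129.5.

129.5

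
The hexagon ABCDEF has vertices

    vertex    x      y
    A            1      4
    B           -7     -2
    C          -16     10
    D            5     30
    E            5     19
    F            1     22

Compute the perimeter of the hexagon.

88

|AB| = √((-8)² + (-6)²) = √100 = 10
|BC| = √((-9)² + (12)²) = √225 = 15
|CD| = √((21)² + (20)²) = √841 = 29
|DE| = √((0)² + (-11)²) = √121 = 11
|EF| = √((-4)² + (3)²) = √25 = 5
|FA| = √((0)² + (-18)²) = √324 = 18
Perimeter = 10 + 15 + 29 + 11 + 5 + 18 = 88.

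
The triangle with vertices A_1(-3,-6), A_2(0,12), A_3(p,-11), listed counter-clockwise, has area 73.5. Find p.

The doubled signed area Σ (x_i y_{i+1} − x_{i+1} y_i) is linear in p.
With p=0 it equals -69; the coefficient of p is -18 (from the two edges through A_3).
So -18·p + -69 = 2·73.5 = 147 ⇒ p = -12.

-12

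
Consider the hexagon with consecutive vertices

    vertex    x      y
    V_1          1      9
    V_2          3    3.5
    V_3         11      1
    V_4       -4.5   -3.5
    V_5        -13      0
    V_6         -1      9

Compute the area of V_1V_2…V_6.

Apply Gauss's area formula: 2A = Σ (x_i·y_{i+1} − x_{i+1}·y_i), indices taken mod 6.
Cross-terms: -23.5, -35.5, -34, -45.5, -117, -18  ⇒  Σ = -273.5
Area = |Σ|/2 = 136.75.

136.75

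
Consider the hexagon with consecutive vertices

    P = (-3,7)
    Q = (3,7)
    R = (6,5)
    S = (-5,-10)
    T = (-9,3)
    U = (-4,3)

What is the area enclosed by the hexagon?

121.5

Apply the shoelace (surveyor's) formula: 2A = Σ (x_i·y_{i+1} − x_{i+1}·y_i), indices taken mod 6.
Σ = (-42) + (-27) + (-35) + (-105) + (-15) + (-19) = -243
Area = |Σ|/2 = 121.5.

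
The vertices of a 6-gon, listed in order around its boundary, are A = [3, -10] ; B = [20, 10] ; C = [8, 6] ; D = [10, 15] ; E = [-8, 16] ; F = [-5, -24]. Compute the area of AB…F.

Apply the surveyor's formula: 2A = Σ (x_i·y_{i+1} − x_{i+1}·y_i), indices taken mod 6.
Σ = (230) + (40) + (60) + (280) + (272) + (122) = 1004
Area = |Σ|/2 = 502.

502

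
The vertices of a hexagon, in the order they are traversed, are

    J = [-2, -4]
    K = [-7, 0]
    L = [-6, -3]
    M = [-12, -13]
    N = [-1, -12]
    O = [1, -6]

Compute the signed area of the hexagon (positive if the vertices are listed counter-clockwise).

Apply the shoelace formula: 2A = Σ (x_i·y_{i+1} − x_{i+1}·y_i), indices taken mod 6.
Cross-terms: -28, 21, 42, 131, 18, -16  ⇒  Σ = 168
Signed area = Σ/2 = 84 (positive ⇒ counter-clockwise traversal).

84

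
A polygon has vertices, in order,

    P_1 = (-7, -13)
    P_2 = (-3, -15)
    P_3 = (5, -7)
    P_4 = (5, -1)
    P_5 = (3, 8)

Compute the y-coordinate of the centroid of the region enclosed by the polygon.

Apply Gauss's area formula. First the cross-terms c_i = x_i·y_{i+1} − x_{i+1}·y_i:
  66, 96, 30, 43, 17  ⇒  2A = 252, A = 126.
Then Σ (y_i + y_{i+1})·c_i = -3984, so ȳ = -3984 / (6·126) = -332/63.

-332/63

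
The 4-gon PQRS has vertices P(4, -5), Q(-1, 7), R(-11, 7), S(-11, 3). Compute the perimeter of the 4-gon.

44

|PQ| = √((-5)² + (12)²) = √169 = 13
|QR| = √((-10)² + (0)²) = √100 = 10
|RS| = √((0)² + (-4)²) = √16 = 4
|SP| = √((15)² + (-8)²) = √289 = 17
Perimeter = 13 + 10 + 4 + 17 = 44.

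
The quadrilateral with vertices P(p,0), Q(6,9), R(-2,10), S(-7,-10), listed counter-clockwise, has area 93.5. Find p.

1

Write out the shoelace sum; only the two edges meeting at P involve p:
2·Area = [((-7)·0 − p·(-10)) + (p·9 − 6·0)] + 168
       = 19·p + 168 = 187
⇒ p = 1.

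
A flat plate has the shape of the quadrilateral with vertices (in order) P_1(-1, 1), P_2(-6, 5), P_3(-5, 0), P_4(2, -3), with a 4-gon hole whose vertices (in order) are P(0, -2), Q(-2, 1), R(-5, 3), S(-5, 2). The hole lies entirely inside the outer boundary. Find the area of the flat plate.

15

Outer boundary:
Σ = (1) + (25) + (15) + (-1) = 40
Area = |Σ|/2 = 20.
Hole:
Σ = (-4) + (-1) + (5) + (10) = 10
Area = |Σ|/2 = 5.
Net area = 20 − 5 = 15.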